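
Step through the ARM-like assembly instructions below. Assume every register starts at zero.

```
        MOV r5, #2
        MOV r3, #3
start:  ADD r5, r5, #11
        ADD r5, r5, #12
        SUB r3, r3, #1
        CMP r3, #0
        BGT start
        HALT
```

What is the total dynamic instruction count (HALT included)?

18

r5=2
r3=3
r5=2+11=13
r5=13+12=25
r3=3-1=2
CMP r3, #0  (cmp 2,0)
BGT start: taken
r5=25+11=36
r5=36+12=48
r3=2-1=1
CMP r3, #0  (cmp 1,0)
BGT start: taken
r5=48+11=59
r5=59+12=71
r3=1-1=0
CMP r3, #0  (cmp 0,0)
BGT start: not taken
halt.
Total executed instructions: 18.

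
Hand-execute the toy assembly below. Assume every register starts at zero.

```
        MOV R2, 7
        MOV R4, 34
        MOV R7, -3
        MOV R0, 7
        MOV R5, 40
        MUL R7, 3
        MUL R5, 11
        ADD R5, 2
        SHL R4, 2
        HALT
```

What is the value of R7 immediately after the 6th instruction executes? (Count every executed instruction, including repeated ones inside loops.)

after MOV R2, 7: R2=7
after MOV R4, 34: R4=34
after MOV R7, -3: R7=-3
after MOV R0, 7: R0=7
after MOV R5, 40: R5=40
after MUL R7, 3: R7=(-3)*3=-9
After step 6: R7 = -9.

-9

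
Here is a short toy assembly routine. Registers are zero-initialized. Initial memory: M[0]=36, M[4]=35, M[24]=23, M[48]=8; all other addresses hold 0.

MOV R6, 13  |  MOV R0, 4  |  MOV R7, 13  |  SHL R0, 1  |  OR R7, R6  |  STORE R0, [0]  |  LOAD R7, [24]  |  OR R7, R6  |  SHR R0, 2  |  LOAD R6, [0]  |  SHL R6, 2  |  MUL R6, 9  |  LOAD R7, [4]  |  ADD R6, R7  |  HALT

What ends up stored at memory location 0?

8

MOV R6, 13 → R6=13
MOV R0, 4 → R0=4
MOV R7, 13 → R7=13
SHL R0, 1 → R0=4<<1=8
OR R7, R6 → R7=13|13=13
STORE R0, [0] → M[0]=8
LOAD R7, [24] → R7=M[24]=23
OR R7, R6 → R7=23|13=31
SHR R0, 2 → R0=8>>2=2
LOAD R6, [0] → R6=M[0]=8
SHL R6, 2 → R6=8<<2=32
MUL R6, 9 → R6=32*9=288
LOAD R7, [4] → R7=M[4]=35
ADD R6, R7 → R6=288+35=323
halt.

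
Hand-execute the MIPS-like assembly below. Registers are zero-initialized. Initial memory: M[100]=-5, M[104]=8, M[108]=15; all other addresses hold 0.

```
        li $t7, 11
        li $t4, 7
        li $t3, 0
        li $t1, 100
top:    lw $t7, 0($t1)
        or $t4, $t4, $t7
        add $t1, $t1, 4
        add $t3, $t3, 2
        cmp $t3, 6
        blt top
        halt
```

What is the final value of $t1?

112

li $t7, 11 → $t7=11
li $t4, 7 → $t4=7
li $t3, 0 → $t3=0
li $t1, 100 → $t1=100
lw $t7, 0($t1) → $t7=M[100]=-5
or $t4, $t4, $t7 → $t4=7|(-5)=-1
add $t1, $t1, 4 → $t1=100+4=104
add $t3, $t3, 2 → $t3=0+2=2
cmp $t3, 6  (cmp 2,6)
blt top: taken
lw $t7, 0($t1) → $t7=M[104]=8
or $t4, $t4, $t7 → $t4=(-1)|8=-1
add $t1, $t1, 4 → $t1=104+4=108
add $t3, $t3, 2 → $t3=2+2=4
cmp $t3, 6  (cmp 4,6)
blt top: taken
lw $t7, 0($t1) → $t7=M[108]=15
or $t4, $t4, $t7 → $t4=(-1)|15=-1
add $t1, $t1, 4 → $t1=108+4=112
add $t3, $t3, 2 → $t3=4+2=6
cmp $t3, 6  (cmp 6,6)
blt top: not taken
halt.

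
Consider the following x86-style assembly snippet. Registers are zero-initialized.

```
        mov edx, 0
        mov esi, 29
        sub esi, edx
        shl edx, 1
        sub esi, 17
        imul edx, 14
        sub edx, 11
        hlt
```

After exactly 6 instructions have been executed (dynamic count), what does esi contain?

mov edx, 0 → edx=0
mov esi, 29 → esi=29
sub esi, edx → esi=29-0=29
shl edx, 1 → edx=0<<1=0
sub esi, 17 → esi=29-17=12
imul edx, 14 → edx=0*14=0
After step 6: esi = 12.

12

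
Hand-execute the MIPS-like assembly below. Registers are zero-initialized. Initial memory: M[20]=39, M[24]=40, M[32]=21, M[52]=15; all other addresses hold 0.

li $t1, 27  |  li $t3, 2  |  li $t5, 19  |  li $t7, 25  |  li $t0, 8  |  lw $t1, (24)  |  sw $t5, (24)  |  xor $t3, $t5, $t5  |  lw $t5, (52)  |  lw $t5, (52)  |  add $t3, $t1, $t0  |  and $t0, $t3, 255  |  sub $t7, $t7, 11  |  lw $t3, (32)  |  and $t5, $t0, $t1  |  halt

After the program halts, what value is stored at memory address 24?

19

li $t1, 27 → $t1=27
li $t3, 2 → $t3=2
li $t5, 19 → $t5=19
li $t7, 25 → $t7=25
li $t0, 8 → $t0=8
lw $t1, (24) → $t1=M[24]=40
sw $t5, (24) → M[24]=19
xor $t3, $t5, $t5 → $t3=19^19=0
lw $t5, (52) → $t5=M[52]=15
lw $t5, (52) → $t5=M[52]=15
add $t3, $t1, $t0 → $t3=40+8=48
and $t0, $t3, 255 → $t0=48&255=48
sub $t7, $t7, 11 → $t7=25-11=14
lw $t3, (32) → $t3=M[32]=21
and $t5, $t0, $t1 → $t5=48&40=32
halt.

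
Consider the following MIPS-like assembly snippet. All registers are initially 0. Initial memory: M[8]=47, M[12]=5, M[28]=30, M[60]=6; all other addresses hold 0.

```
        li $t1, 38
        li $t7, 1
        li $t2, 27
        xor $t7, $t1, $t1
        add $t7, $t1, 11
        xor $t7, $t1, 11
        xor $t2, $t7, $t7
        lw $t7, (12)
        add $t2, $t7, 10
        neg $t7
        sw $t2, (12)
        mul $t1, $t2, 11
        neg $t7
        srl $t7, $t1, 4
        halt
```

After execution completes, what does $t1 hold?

165

$t1=38
$t7=1
$t2=27
$t7=38^38=0
$t7=38+11=49
$t7=38^11=45
$t2=45^45=0
$t7=M[12]=5
$t2=5+10=15
$t7=-(5)=-5
sw $t2, (12) → M[12]=15
$t1=15*11=165
$t7=-(-5)=5
$t7=165>>4=10
halt.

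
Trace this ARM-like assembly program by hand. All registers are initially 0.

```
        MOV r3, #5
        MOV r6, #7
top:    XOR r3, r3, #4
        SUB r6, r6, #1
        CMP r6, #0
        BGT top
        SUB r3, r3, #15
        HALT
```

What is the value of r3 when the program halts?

after MOV r3, #5: r3=5
after MOV r6, #7: r6=7
after XOR r3, r3, #4: r3=5^4=1
after SUB r6, r6, #1: r6=7-1=6
CMP r6, #0  (cmp 6,0)
BGT top: taken
after XOR r3, r3, #4: r3=1^4=5
after SUB r6, r6, #1: r6=6-1=5
CMP r6, #0  (cmp 5,0)
BGT top: taken
after XOR r3, r3, #4: r3=5^4=1
after SUB r6, r6, #1: r6=5-1=4
CMP r6, #0  (cmp 4,0)
BGT top: taken
after XOR r3, r3, #4: r3=1^4=5
after SUB r6, r6, #1: r6=4-1=3
CMP r6, #0  (cmp 3,0)
BGT top: taken
after XOR r3, r3, #4: r3=5^4=1
after SUB r6, r6, #1: r6=3-1=2
CMP r6, #0  (cmp 2,0)
BGT top: taken
after XOR r3, r3, #4: r3=1^4=5
after SUB r6, r6, #1: r6=2-1=1
CMP r6, #0  (cmp 1,0)
BGT top: taken
after XOR r3, r3, #4: r3=5^4=1
after SUB r6, r6, #1: r6=1-1=0
CMP r6, #0  (cmp 0,0)
BGT top: not taken
after SUB r3, r3, #15: r3=1-15=-14
halt.

-14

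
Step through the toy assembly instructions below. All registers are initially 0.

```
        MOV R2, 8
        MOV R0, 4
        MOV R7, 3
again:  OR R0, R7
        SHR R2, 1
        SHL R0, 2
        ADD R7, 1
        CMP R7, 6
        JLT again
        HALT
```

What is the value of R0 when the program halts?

R2=8
R0=4
R7=3
R0=4|3=7
R2=8>>1=4
R0=7<<2=28
R7=3+1=4
CMP R7, 6  (cmp 4,6)
JLT again: taken
R0=28|4=28
R2=4>>1=2
R0=28<<2=112
R7=4+1=5
CMP R7, 6  (cmp 5,6)
JLT again: taken
R0=112|5=117
R2=2>>1=1
R0=117<<2=468
R7=5+1=6
CMP R7, 6  (cmp 6,6)
JLT again: not taken
halt.

468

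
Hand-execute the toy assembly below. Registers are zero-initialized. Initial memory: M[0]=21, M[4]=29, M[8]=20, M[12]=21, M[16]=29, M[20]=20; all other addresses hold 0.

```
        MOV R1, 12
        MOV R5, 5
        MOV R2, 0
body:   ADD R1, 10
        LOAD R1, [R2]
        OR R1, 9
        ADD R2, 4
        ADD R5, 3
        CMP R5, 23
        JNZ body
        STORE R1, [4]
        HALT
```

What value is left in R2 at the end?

after MOV R1, 12: R1=12
after MOV R5, 5: R5=5
after MOV R2, 0: R2=0
after ADD R1, 10: R1=12+10=22
after LOAD R1, [R2]: R1=M[0]=21
after OR R1, 9: R1=21|9=29
after ADD R2, 4: R2=0+4=4
after ADD R5, 3: R5=5+3=8
CMP R5, 23  (cmp 8,23)
JNZ body: taken
after ADD R1, 10: R1=29+10=39
after LOAD R1, [R2]: R1=M[4]=29
after OR R1, 9: R1=29|9=29
after ADD R2, 4: R2=4+4=8
after ADD R5, 3: R5=8+3=11
CMP R5, 23  (cmp 11,23)
JNZ body: taken
after ADD R1, 10: R1=29+10=39
after LOAD R1, [R2]: R1=M[8]=20
after OR R1, 9: R1=20|9=29
after ADD R2, 4: R2=8+4=12
after ADD R5, 3: R5=11+3=14
CMP R5, 23  (cmp 14,23)
JNZ body: taken
after ADD R1, 10: R1=29+10=39
after LOAD R1, [R2]: R1=M[12]=21
after OR R1, 9: R1=21|9=29
after ADD R2, 4: R2=12+4=16
after ADD R5, 3: R5=14+3=17
CMP R5, 23  (cmp 17,23)
JNZ body: taken
after ADD R1, 10: R1=29+10=39
after LOAD R1, [R2]: R1=M[16]=29
after OR R1, 9: R1=29|9=29
after ADD R2, 4: R2=16+4=20
after ADD R5, 3: R5=17+3=20
CMP R5, 23  (cmp 20,23)
JNZ body: taken
after ADD R1, 10: R1=29+10=39
after LOAD R1, [R2]: R1=M[20]=20
after OR R1, 9: R1=20|9=29
after ADD R2, 4: R2=20+4=24
after ADD R5, 3: R5=20+3=23
CMP R5, 23  (cmp 23,23)
JNZ body: not taken
STORE R1, [4] → M[4]=29
halt.

24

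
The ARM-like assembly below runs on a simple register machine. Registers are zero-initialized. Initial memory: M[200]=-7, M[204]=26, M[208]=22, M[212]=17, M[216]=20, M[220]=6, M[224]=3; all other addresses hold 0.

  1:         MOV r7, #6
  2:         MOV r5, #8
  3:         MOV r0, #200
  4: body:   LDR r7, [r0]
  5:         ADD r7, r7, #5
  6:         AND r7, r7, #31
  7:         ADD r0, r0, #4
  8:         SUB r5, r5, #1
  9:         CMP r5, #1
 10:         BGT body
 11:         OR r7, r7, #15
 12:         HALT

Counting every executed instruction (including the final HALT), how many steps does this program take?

54

r7=6
r5=8
r0=200
r7=M[200]=-7
r7=(-7)+5=-2
r7=(-2)&31=30
r0=200+4=204
r5=8-1=7
CMP r5, #1  (cmp 7,1)
BGT body: taken
r7=M[204]=26
r7=26+5=31
r7=31&31=31
r0=204+4=208
r5=7-1=6
CMP r5, #1  (cmp 6,1)
BGT body: taken
r7=M[208]=22
r7=22+5=27
r7=27&31=27
r0=208+4=212
r5=6-1=5
CMP r5, #1  (cmp 5,1)
BGT body: taken
r7=M[212]=17
r7=17+5=22
r7=22&31=22
r0=212+4=216
r5=5-1=4
CMP r5, #1  (cmp 4,1)
BGT body: taken
r7=M[216]=20
r7=20+5=25
r7=25&31=25
r0=216+4=220
r5=4-1=3
CMP r5, #1  (cmp 3,1)
BGT body: taken
r7=M[220]=6
r7=6+5=11
r7=11&31=11
r0=220+4=224
r5=3-1=2
CMP r5, #1  (cmp 2,1)
BGT body: taken
r7=M[224]=3
r7=3+5=8
r7=8&31=8
r0=224+4=228
r5=2-1=1
CMP r5, #1  (cmp 1,1)
BGT body: not taken
r7=8|15=15
halt.
Total executed instructions: 54.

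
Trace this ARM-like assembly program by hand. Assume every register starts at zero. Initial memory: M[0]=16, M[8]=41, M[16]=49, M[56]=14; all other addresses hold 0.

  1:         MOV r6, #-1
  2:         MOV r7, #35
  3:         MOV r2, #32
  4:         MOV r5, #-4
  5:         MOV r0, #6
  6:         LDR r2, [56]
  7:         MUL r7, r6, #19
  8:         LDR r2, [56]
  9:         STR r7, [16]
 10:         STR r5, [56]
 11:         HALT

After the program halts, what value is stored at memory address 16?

-19

after MOV r6, #-1: r6=-1
after MOV r7, #35: r7=35
after MOV r2, #32: r2=32
after MOV r5, #-4: r5=-4
after MOV r0, #6: r0=6
after LDR r2, [56]: r2=M[56]=14
after MUL r7, r6, #19: r7=(-1)*19=-19
after LDR r2, [56]: r2=M[56]=14
STR r7, [16] → M[16]=-19
STR r5, [56] → M[56]=-4
halt.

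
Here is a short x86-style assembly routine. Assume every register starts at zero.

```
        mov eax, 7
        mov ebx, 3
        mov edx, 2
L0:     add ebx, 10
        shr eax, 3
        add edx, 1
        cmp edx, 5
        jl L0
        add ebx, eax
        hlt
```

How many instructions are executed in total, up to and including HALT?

after mov eax, 7: eax=7
after mov ebx, 3: ebx=3
after mov edx, 2: edx=2
after add ebx, 10: ebx=3+10=13
after shr eax, 3: eax=7>>3=0
after add edx, 1: edx=2+1=3
cmp edx, 5  (cmp 3,5)
jl L0: taken
after add ebx, 10: ebx=13+10=23
after shr eax, 3: eax=0>>3=0
after add edx, 1: edx=3+1=4
cmp edx, 5  (cmp 4,5)
jl L0: taken
after add ebx, 10: ebx=23+10=33
after shr eax, 3: eax=0>>3=0
after add edx, 1: edx=4+1=5
cmp edx, 5  (cmp 5,5)
jl L0: not taken
after add ebx, eax: ebx=33+0=33
halt.
Total executed instructions: 20.

20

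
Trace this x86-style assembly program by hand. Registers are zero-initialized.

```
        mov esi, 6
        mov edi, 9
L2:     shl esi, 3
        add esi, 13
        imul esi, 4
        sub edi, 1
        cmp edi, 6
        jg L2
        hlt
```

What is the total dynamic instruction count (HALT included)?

21

mov esi, 6 → esi=6
mov edi, 9 → edi=9
shl esi, 3 → esi=6<<3=48
add esi, 13 → esi=48+13=61
imul esi, 4 → esi=61*4=244
sub edi, 1 → edi=9-1=8
cmp edi, 6  (cmp 8,6)
jg L2: taken
shl esi, 3 → esi=244<<3=1952
add esi, 13 → esi=1952+13=1965
imul esi, 4 → esi=1965*4=7860
sub edi, 1 → edi=8-1=7
cmp edi, 6  (cmp 7,6)
jg L2: taken
shl esi, 3 → esi=7860<<3=62880
add esi, 13 → esi=62880+13=62893
imul esi, 4 → esi=62893*4=251572
sub edi, 1 → edi=7-1=6
cmp edi, 6  (cmp 6,6)
jg L2: not taken
halt.
Total executed instructions: 21.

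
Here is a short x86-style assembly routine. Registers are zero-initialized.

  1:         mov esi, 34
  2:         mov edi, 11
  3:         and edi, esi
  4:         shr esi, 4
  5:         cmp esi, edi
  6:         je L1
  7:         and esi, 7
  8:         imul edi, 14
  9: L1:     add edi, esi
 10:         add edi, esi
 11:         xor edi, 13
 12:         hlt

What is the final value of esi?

2

esi=34
edi=11
edi=11&34=2
esi=34>>4=2
cmp esi, edi  (cmp 2,2)
je L1: taken
edi=2+2=4
edi=4+2=6
edi=6^13=11
halt.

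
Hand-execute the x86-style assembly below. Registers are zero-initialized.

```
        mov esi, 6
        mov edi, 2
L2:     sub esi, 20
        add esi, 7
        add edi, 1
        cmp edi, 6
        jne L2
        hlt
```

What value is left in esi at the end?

-46

esi=6
edi=2
esi=6-20=-14
esi=(-14)+7=-7
edi=2+1=3
cmp edi, 6  (cmp 3,6)
jne L2: taken
esi=(-7)-20=-27
esi=(-27)+7=-20
edi=3+1=4
cmp edi, 6  (cmp 4,6)
jne L2: taken
esi=(-20)-20=-40
esi=(-40)+7=-33
edi=4+1=5
cmp edi, 6  (cmp 5,6)
jne L2: taken
esi=(-33)-20=-53
esi=(-53)+7=-46
edi=5+1=6
cmp edi, 6  (cmp 6,6)
jne L2: not taken
halt.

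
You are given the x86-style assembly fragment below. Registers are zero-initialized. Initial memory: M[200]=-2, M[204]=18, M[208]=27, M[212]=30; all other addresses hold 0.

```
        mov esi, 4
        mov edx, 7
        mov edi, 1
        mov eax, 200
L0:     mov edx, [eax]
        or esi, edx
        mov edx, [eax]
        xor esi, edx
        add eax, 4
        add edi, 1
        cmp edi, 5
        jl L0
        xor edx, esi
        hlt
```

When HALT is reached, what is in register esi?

mov esi, 4 → esi=4
mov edx, 7 → edx=7
mov edi, 1 → edi=1
mov eax, 200 → eax=200
mov edx, [eax] → edx=M[200]=-2
or esi, edx → esi=4|(-2)=-2
mov edx, [eax] → edx=M[200]=-2
xor esi, edx → esi=(-2)^(-2)=0
add eax, 4 → eax=200+4=204
add edi, 1 → edi=1+1=2
cmp edi, 5  (cmp 2,5)
jl L0: taken
mov edx, [eax] → edx=M[204]=18
or esi, edx → esi=0|18=18
mov edx, [eax] → edx=M[204]=18
xor esi, edx → esi=18^18=0
add eax, 4 → eax=204+4=208
add edi, 1 → edi=2+1=3
cmp edi, 5  (cmp 3,5)
jl L0: taken
mov edx, [eax] → edx=M[208]=27
or esi, edx → esi=0|27=27
mov edx, [eax] → edx=M[208]=27
xor esi, edx → esi=27^27=0
add eax, 4 → eax=208+4=212
add edi, 1 → edi=3+1=4
cmp edi, 5  (cmp 4,5)
jl L0: taken
mov edx, [eax] → edx=M[212]=30
or esi, edx → esi=0|30=30
mov edx, [eax] → edx=M[212]=30
xor esi, edx → esi=30^30=0
add eax, 4 → eax=212+4=216
add edi, 1 → edi=4+1=5
cmp edi, 5  (cmp 5,5)
jl L0: not taken
xor edx, esi → edx=30^0=30
halt.

0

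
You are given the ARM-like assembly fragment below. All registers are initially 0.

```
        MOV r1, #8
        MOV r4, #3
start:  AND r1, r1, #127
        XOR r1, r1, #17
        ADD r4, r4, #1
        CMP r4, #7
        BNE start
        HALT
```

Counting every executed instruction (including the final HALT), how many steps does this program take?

23

r1=8
r4=3
r1=8&127=8
r1=8^17=25
r4=3+1=4
CMP r4, #7  (cmp 4,7)
BNE start: taken
r1=25&127=25
r1=25^17=8
r4=4+1=5
CMP r4, #7  (cmp 5,7)
BNE start: taken
r1=8&127=8
r1=8^17=25
r4=5+1=6
CMP r4, #7  (cmp 6,7)
BNE start: taken
r1=25&127=25
r1=25^17=8
r4=6+1=7
CMP r4, #7  (cmp 7,7)
BNE start: not taken
halt.
Total executed instructions: 23.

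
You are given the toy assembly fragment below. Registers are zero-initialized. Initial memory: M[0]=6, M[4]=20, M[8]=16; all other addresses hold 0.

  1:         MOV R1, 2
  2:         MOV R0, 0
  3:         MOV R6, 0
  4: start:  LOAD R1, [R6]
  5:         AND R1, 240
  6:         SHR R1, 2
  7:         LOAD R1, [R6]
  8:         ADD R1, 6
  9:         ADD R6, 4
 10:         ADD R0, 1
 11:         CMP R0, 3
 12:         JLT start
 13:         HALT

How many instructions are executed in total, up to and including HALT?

MOV R1, 2 → R1=2
MOV R0, 0 → R0=0
MOV R6, 0 → R6=0
LOAD R1, [R6] → R1=M[0]=6
AND R1, 240 → R1=6&240=0
SHR R1, 2 → R1=0>>2=0
LOAD R1, [R6] → R1=M[0]=6
ADD R1, 6 → R1=6+6=12
ADD R6, 4 → R6=0+4=4
ADD R0, 1 → R0=0+1=1
CMP R0, 3  (cmp 1,3)
JLT start: taken
LOAD R1, [R6] → R1=M[4]=20
AND R1, 240 → R1=20&240=16
SHR R1, 2 → R1=16>>2=4
LOAD R1, [R6] → R1=M[4]=20
ADD R1, 6 → R1=20+6=26
ADD R6, 4 → R6=4+4=8
ADD R0, 1 → R0=1+1=2
CMP R0, 3  (cmp 2,3)
JLT start: taken
LOAD R1, [R6] → R1=M[8]=16
AND R1, 240 → R1=16&240=16
SHR R1, 2 → R1=16>>2=4
LOAD R1, [R6] → R1=M[8]=16
ADD R1, 6 → R1=16+6=22
ADD R6, 4 → R6=8+4=12
ADD R0, 1 → R0=2+1=3
CMP R0, 3  (cmp 3,3)
JLT start: not taken
halt.
Total executed instructions: 31.

31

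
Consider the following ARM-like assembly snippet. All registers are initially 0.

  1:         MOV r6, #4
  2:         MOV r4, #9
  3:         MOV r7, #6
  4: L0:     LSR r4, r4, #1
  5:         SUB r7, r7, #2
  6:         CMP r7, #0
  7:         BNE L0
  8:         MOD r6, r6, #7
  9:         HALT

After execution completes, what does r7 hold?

after MOV r6, #4: r6=4
after MOV r4, #9: r4=9
after MOV r7, #6: r7=6
after LSR r4, r4, #1: r4=9>>1=4
after SUB r7, r7, #2: r7=6-2=4
CMP r7, #0  (cmp 4,0)
BNE L0: taken
after LSR r4, r4, #1: r4=4>>1=2
after SUB r7, r7, #2: r7=4-2=2
CMP r7, #0  (cmp 2,0)
BNE L0: taken
after LSR r4, r4, #1: r4=2>>1=1
after SUB r7, r7, #2: r7=2-2=0
CMP r7, #0  (cmp 0,0)
BNE L0: not taken
after MOD r6, r6, #7: r6=4%7=4
halt.

0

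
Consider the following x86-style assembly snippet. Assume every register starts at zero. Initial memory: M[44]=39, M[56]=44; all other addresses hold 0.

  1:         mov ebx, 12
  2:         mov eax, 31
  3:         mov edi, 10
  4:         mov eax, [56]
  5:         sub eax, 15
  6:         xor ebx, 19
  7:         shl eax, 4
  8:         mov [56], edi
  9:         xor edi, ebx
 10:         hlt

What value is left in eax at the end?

464

ebx=12
eax=31
edi=10
eax=M[56]=44
eax=44-15=29
ebx=12^19=31
eax=29<<4=464
mov [56], edi → M[56]=10
edi=10^31=21
halt.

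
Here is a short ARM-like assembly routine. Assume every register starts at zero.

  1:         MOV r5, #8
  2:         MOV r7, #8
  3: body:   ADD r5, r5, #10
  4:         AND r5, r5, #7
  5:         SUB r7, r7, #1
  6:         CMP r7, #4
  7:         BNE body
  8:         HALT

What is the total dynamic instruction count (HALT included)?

23

r5=8
r7=8
r5=8+10=18
r5=18&7=2
r7=8-1=7
CMP r7, #4  (cmp 7,4)
BNE body: taken
r5=2+10=12
r5=12&7=4
r7=7-1=6
CMP r7, #4  (cmp 6,4)
BNE body: taken
r5=4+10=14
r5=14&7=6
r7=6-1=5
CMP r7, #4  (cmp 5,4)
BNE body: taken
r5=6+10=16
r5=16&7=0
r7=5-1=4
CMP r7, #4  (cmp 4,4)
BNE body: not taken
halt.
Total executed instructions: 23.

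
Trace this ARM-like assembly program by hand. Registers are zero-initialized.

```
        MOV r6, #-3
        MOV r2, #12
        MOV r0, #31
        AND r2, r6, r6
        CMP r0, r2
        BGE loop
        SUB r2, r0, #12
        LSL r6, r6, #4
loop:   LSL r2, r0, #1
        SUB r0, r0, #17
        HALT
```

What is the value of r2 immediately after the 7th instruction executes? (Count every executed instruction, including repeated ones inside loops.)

62

MOV r6, #-3 → r6=-3
MOV r2, #12 → r2=12
MOV r0, #31 → r0=31
AND r2, r6, r6 → r2=(-3)&(-3)=-3
CMP r0, r2  (cmp 31,-3)
BGE loop: taken
LSL r2, r0, #1 → r2=31<<1=62
After step 7: r2 = 62.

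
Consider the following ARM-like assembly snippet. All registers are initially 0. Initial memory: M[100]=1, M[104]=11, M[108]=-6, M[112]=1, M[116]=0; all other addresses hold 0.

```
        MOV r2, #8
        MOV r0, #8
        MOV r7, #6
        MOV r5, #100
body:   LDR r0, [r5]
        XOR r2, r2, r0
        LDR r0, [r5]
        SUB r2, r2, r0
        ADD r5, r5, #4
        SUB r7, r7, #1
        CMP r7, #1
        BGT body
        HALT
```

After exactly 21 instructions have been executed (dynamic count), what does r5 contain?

MOV r2, #8 → r2=8
MOV r0, #8 → r0=8
MOV r7, #6 → r7=6
MOV r5, #100 → r5=100
LDR r0, [r5] → r0=M[100]=1
XOR r2, r2, r0 → r2=8^1=9
LDR r0, [r5] → r0=M[100]=1
SUB r2, r2, r0 → r2=9-1=8
ADD r5, r5, #4 → r5=100+4=104
SUB r7, r7, #1 → r7=6-1=5
CMP r7, #1  (cmp 5,1)
BGT body: taken
LDR r0, [r5] → r0=M[104]=11
XOR r2, r2, r0 → r2=8^11=3
LDR r0, [r5] → r0=M[104]=11
SUB r2, r2, r0 → r2=3-11=-8
ADD r5, r5, #4 → r5=104+4=108
SUB r7, r7, #1 → r7=5-1=4
CMP r7, #1  (cmp 4,1)
BGT body: taken
LDR r0, [r5] → r0=M[108]=-6
After step 21: r5 = 108.

108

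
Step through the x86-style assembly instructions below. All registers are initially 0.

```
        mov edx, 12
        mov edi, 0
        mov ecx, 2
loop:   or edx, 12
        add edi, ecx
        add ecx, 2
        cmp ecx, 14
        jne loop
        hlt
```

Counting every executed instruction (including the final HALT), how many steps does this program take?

edx=12
edi=0
ecx=2
edx=12|12=12
edi=0+2=2
ecx=2+2=4
cmp ecx, 14  (cmp 4,14)
jne loop: taken
edx=12|12=12
edi=2+4=6
ecx=4+2=6
cmp ecx, 14  (cmp 6,14)
jne loop: taken
edx=12|12=12
edi=6+6=12
ecx=6+2=8
cmp ecx, 14  (cmp 8,14)
jne loop: taken
edx=12|12=12
edi=12+8=20
ecx=8+2=10
cmp ecx, 14  (cmp 10,14)
jne loop: taken
edx=12|12=12
edi=20+10=30
ecx=10+2=12
cmp ecx, 14  (cmp 12,14)
jne loop: taken
edx=12|12=12
edi=30+12=42
ecx=12+2=14
cmp ecx, 14  (cmp 14,14)
jne loop: not taken
halt.
Total executed instructions: 34.

34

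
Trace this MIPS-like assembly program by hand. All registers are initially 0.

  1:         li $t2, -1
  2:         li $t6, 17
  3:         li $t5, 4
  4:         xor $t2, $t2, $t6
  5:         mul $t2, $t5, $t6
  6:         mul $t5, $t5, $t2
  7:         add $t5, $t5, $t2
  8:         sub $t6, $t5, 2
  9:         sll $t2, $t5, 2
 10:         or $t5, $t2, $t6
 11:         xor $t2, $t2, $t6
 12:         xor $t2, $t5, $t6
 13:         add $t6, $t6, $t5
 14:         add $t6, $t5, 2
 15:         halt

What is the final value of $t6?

1364

li $t2, -1 → $t2=-1
li $t6, 17 → $t6=17
li $t5, 4 → $t5=4
xor $t2, $t2, $t6 → $t2=(-1)^17=-18
mul $t2, $t5, $t6 → $t2=4*17=68
mul $t5, $t5, $t2 → $t5=4*68=272
add $t5, $t5, $t2 → $t5=272+68=340
sub $t6, $t5, 2 → $t6=340-2=338
sll $t2, $t5, 2 → $t2=340<<2=1360
or $t5, $t2, $t6 → $t5=1360|338=1362
xor $t2, $t2, $t6 → $t2=1360^338=1026
xor $t2, $t5, $t6 → $t2=1362^338=1024
add $t6, $t6, $t5 → $t6=338+1362=1700
add $t6, $t5, 2 → $t6=1362+2=1364
halt.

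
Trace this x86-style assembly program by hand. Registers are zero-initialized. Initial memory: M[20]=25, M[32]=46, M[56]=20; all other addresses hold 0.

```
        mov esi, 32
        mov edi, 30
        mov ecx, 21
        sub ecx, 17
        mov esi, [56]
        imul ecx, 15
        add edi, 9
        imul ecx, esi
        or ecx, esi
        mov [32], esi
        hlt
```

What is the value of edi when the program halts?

after mov esi, 32: esi=32
after mov edi, 30: edi=30
after mov ecx, 21: ecx=21
after sub ecx, 17: ecx=21-17=4
after mov esi, [56]: esi=M[56]=20
after imul ecx, 15: ecx=4*15=60
after add edi, 9: edi=30+9=39
after imul ecx, esi: ecx=60*20=1200
after or ecx, esi: ecx=1200|20=1204
mov [32], esi → M[32]=20
halt.

39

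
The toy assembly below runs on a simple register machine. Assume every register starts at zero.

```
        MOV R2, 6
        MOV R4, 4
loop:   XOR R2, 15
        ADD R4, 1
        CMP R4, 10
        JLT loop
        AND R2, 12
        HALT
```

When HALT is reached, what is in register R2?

R2=6
R4=4
R2=6^15=9
R4=4+1=5
CMP R4, 10  (cmp 5,10)
JLT loop: taken
R2=9^15=6
R4=5+1=6
CMP R4, 10  (cmp 6,10)
JLT loop: taken
R2=6^15=9
R4=6+1=7
CMP R4, 10  (cmp 7,10)
JLT loop: taken
R2=9^15=6
R4=7+1=8
CMP R4, 10  (cmp 8,10)
JLT loop: taken
R2=6^15=9
R4=8+1=9
CMP R4, 10  (cmp 9,10)
JLT loop: taken
R2=9^15=6
R4=9+1=10
CMP R4, 10  (cmp 10,10)
JLT loop: not taken
R2=6&12=4
halt.

4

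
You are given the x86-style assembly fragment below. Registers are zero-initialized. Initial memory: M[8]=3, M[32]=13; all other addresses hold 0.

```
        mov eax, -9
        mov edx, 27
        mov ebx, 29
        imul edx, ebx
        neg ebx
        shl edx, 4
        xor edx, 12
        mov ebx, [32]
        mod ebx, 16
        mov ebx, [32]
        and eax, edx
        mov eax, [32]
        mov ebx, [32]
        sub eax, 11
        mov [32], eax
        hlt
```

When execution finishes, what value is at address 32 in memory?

eax=-9
edx=27
ebx=29
edx=27*29=783
ebx=-(29)=-29
edx=783<<4=12528
edx=12528^12=12540
ebx=M[32]=13
ebx=13%16=13
ebx=M[32]=13
eax=(-9)&12540=12532
eax=M[32]=13
ebx=M[32]=13
eax=13-11=2
mov [32], eax → M[32]=2
halt.

2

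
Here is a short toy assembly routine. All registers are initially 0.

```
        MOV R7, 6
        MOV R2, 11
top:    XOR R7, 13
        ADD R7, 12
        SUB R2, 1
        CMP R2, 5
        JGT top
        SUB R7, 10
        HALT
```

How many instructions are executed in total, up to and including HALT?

R7=6
R2=11
R7=6^13=11
R7=11+12=23
R2=11-1=10
CMP R2, 5  (cmp 10,5)
JGT top: taken
R7=23^13=26
R7=26+12=38
R2=10-1=9
CMP R2, 5  (cmp 9,5)
JGT top: taken
R7=38^13=43
R7=43+12=55
R2=9-1=8
CMP R2, 5  (cmp 8,5)
JGT top: taken
R7=55^13=58
R7=58+12=70
R2=8-1=7
CMP R2, 5  (cmp 7,5)
JGT top: taken
R7=70^13=75
R7=75+12=87
R2=7-1=6
CMP R2, 5  (cmp 6,5)
JGT top: taken
R7=87^13=90
R7=90+12=102
R2=6-1=5
CMP R2, 5  (cmp 5,5)
JGT top: not taken
R7=102-10=92
halt.
Total executed instructions: 34.

34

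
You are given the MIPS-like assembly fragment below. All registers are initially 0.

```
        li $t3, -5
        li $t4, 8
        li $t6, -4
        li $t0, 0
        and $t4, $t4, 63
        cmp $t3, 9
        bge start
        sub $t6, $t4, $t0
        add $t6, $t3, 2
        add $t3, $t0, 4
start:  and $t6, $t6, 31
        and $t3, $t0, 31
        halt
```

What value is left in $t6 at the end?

li $t3, -5 → $t3=-5
li $t4, 8 → $t4=8
li $t6, -4 → $t6=-4
li $t0, 0 → $t0=0
and $t4, $t4, 63 → $t4=8&63=8
cmp $t3, 9  (cmp -5,9)
bge start: not taken
sub $t6, $t4, $t0 → $t6=8-0=8
add $t6, $t3, 2 → $t6=(-5)+2=-3
add $t3, $t0, 4 → $t3=0+4=4
and $t6, $t6, 31 → $t6=(-3)&31=29
and $t3, $t0, 31 → $t3=0&31=0
halt.

29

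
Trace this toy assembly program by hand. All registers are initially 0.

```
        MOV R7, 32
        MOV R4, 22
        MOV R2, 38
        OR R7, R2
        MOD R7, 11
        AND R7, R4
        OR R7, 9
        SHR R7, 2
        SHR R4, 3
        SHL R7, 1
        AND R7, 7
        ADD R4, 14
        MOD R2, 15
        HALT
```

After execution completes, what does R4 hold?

MOV R7, 32 → R7=32
MOV R4, 22 → R4=22
MOV R2, 38 → R2=38
OR R7, R2 → R7=32|38=38
MOD R7, 11 → R7=38%11=5
AND R7, R4 → R7=5&22=4
OR R7, 9 → R7=4|9=13
SHR R7, 2 → R7=13>>2=3
SHR R4, 3 → R4=22>>3=2
SHL R7, 1 → R7=3<<1=6
AND R7, 7 → R7=6&7=6
ADD R4, 14 → R4=2+14=16
MOD R2, 15 → R2=38%15=8
halt.

16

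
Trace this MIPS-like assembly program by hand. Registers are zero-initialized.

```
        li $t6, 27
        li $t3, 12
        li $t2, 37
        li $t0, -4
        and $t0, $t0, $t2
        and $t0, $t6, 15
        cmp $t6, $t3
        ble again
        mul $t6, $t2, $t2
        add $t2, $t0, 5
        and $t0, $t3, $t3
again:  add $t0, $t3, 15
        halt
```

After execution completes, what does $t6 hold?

1369

li $t6, 27 → $t6=27
li $t3, 12 → $t3=12
li $t2, 37 → $t2=37
li $t0, -4 → $t0=-4
and $t0, $t0, $t2 → $t0=(-4)&37=36
and $t0, $t6, 15 → $t0=27&15=11
cmp $t6, $t3  (cmp 27,12)
ble again: not taken
mul $t6, $t2, $t2 → $t6=37*37=1369
add $t2, $t0, 5 → $t2=11+5=16
and $t0, $t3, $t3 → $t0=12&12=12
add $t0, $t3, 15 → $t0=12+15=27
halt.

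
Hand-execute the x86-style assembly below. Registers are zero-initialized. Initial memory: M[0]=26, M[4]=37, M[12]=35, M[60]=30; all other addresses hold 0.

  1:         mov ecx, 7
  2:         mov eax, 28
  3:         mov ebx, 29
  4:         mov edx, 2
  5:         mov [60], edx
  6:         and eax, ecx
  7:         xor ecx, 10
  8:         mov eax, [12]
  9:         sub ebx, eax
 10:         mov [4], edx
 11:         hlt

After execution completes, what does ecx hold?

13

after mov ecx, 7: ecx=7
after mov eax, 28: eax=28
after mov ebx, 29: ebx=29
after mov edx, 2: edx=2
mov [60], edx → M[60]=2
after and eax, ecx: eax=28&7=4
after xor ecx, 10: ecx=7^10=13
after mov eax, [12]: eax=M[12]=35
after sub ebx, eax: ebx=29-35=-6
mov [4], edx → M[4]=2
halt.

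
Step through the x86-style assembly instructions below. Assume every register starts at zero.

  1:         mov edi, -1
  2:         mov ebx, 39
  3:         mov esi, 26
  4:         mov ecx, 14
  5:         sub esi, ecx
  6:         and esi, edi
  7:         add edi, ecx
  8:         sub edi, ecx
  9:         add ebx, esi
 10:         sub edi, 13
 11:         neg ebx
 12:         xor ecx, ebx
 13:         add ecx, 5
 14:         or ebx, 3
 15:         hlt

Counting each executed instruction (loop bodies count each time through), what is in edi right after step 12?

mov edi, -1 → edi=-1
mov ebx, 39 → ebx=39
mov esi, 26 → esi=26
mov ecx, 14 → ecx=14
sub esi, ecx → esi=26-14=12
and esi, edi → esi=12&(-1)=12
add edi, ecx → edi=(-1)+14=13
sub edi, ecx → edi=13-14=-1
add ebx, esi → ebx=39+12=51
sub edi, 13 → edi=(-1)-13=-14
neg ebx → ebx=-(51)=-51
xor ecx, ebx → ecx=14^(-51)=-61
After step 12: edi = -14.

-14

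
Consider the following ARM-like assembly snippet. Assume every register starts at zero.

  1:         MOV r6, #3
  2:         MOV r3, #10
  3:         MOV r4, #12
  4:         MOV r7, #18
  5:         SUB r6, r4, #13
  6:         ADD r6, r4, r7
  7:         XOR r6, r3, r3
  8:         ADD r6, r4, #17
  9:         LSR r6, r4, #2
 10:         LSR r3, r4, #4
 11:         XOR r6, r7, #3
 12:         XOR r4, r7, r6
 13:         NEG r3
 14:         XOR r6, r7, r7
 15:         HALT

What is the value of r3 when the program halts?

0

r6=3
r3=10
r4=12
r7=18
r6=12-13=-1
r6=12+18=30
r6=10^10=0
r6=12+17=29
r6=12>>2=3
r3=12>>4=0
r6=18^3=17
r4=18^17=3
r3=-(0)=0
r6=18^18=0
halt.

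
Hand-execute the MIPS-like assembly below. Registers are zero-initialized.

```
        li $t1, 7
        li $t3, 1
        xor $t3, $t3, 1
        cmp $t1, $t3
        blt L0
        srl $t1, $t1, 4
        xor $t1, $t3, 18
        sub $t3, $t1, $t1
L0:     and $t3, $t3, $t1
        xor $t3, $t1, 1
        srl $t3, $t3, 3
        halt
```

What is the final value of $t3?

2

after li $t1, 7: $t1=7
after li $t3, 1: $t3=1
after xor $t3, $t3, 1: $t3=1^1=0
cmp $t1, $t3  (cmp 7,0)
blt L0: not taken
after srl $t1, $t1, 4: $t1=7>>4=0
after xor $t1, $t3, 18: $t1=0^18=18
after sub $t3, $t1, $t1: $t3=18-18=0
after and $t3, $t3, $t1: $t3=0&18=0
after xor $t3, $t1, 1: $t3=18^1=19
after srl $t3, $t3, 3: $t3=19>>3=2
halt.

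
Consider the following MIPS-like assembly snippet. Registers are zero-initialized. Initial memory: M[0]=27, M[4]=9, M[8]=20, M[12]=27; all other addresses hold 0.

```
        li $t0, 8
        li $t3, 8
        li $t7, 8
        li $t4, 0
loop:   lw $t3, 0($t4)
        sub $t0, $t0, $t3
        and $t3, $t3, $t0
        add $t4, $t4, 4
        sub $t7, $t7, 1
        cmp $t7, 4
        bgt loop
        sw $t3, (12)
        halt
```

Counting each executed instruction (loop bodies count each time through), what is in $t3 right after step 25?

16

after li $t0, 8: $t0=8
after li $t3, 8: $t3=8
after li $t7, 8: $t7=8
after li $t4, 0: $t4=0
after lw $t3, 0($t4): $t3=M[0]=27
after sub $t0, $t0, $t3: $t0=8-27=-19
after and $t3, $t3, $t0: $t3=27&(-19)=9
after add $t4, $t4, 4: $t4=0+4=4
after sub $t7, $t7, 1: $t7=8-1=7
cmp $t7, 4  (cmp 7,4)
bgt loop: taken
after lw $t3, 0($t4): $t3=M[4]=9
after sub $t0, $t0, $t3: $t0=(-19)-9=-28
after and $t3, $t3, $t0: $t3=9&(-28)=0
after add $t4, $t4, 4: $t4=4+4=8
after sub $t7, $t7, 1: $t7=7-1=6
cmp $t7, 4  (cmp 6,4)
bgt loop: taken
after lw $t3, 0($t4): $t3=M[8]=20
after sub $t0, $t0, $t3: $t0=(-28)-20=-48
after and $t3, $t3, $t0: $t3=20&(-48)=16
after add $t4, $t4, 4: $t4=8+4=12
after sub $t7, $t7, 1: $t7=6-1=5
cmp $t7, 4  (cmp 5,4)
bgt loop: taken
After step 25: $t3 = 16.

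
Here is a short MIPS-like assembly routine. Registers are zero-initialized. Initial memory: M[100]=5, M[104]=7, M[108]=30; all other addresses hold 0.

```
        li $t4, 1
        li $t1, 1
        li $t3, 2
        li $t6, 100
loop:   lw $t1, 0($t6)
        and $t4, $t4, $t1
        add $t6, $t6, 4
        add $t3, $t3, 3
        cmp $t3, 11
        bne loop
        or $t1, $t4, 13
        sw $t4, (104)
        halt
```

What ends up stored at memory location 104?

0

after li $t4, 1: $t4=1
after li $t1, 1: $t1=1
after li $t3, 2: $t3=2
after li $t6, 100: $t6=100
after lw $t1, 0($t6): $t1=M[100]=5
after and $t4, $t4, $t1: $t4=1&5=1
after add $t6, $t6, 4: $t6=100+4=104
after add $t3, $t3, 3: $t3=2+3=5
cmp $t3, 11  (cmp 5,11)
bne loop: taken
after lw $t1, 0($t6): $t1=M[104]=7
after and $t4, $t4, $t1: $t4=1&7=1
after add $t6, $t6, 4: $t6=104+4=108
after add $t3, $t3, 3: $t3=5+3=8
cmp $t3, 11  (cmp 8,11)
bne loop: taken
after lw $t1, 0($t6): $t1=M[108]=30
after and $t4, $t4, $t1: $t4=1&30=0
after add $t6, $t6, 4: $t6=108+4=112
after add $t3, $t3, 3: $t3=8+3=11
cmp $t3, 11  (cmp 11,11)
bne loop: not taken
after or $t1, $t4, 13: $t1=0|13=13
sw $t4, (104) → M[104]=0
halt.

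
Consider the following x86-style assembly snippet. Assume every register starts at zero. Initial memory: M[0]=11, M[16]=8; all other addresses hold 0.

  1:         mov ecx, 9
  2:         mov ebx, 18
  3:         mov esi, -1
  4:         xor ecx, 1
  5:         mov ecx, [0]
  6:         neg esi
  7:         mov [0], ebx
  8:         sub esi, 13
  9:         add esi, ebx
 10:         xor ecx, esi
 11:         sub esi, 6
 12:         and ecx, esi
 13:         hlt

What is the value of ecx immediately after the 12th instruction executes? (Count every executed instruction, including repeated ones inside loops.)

0

after mov ecx, 9: ecx=9
after mov ebx, 18: ebx=18
after mov esi, -1: esi=-1
after xor ecx, 1: ecx=9^1=8
after mov ecx, [0]: ecx=M[0]=11
after neg esi: esi=-(-1)=1
mov [0], ebx → M[0]=18
after sub esi, 13: esi=1-13=-12
after add esi, ebx: esi=(-12)+18=6
after xor ecx, esi: ecx=11^6=13
after sub esi, 6: esi=6-6=0
after and ecx, esi: ecx=13&0=0
After step 12: ecx = 0.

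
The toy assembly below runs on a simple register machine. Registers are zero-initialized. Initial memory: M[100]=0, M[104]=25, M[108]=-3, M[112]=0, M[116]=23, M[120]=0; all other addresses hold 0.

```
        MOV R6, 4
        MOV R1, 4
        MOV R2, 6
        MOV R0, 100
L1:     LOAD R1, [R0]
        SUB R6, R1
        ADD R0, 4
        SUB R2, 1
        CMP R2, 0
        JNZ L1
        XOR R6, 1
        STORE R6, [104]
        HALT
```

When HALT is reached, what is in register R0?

MOV R6, 4 → R6=4
MOV R1, 4 → R1=4
MOV R2, 6 → R2=6
MOV R0, 100 → R0=100
LOAD R1, [R0] → R1=M[100]=0
SUB R6, R1 → R6=4-0=4
ADD R0, 4 → R0=100+4=104
SUB R2, 1 → R2=6-1=5
CMP R2, 0  (cmp 5,0)
JNZ L1: taken
LOAD R1, [R0] → R1=M[104]=25
SUB R6, R1 → R6=4-25=-21
ADD R0, 4 → R0=104+4=108
SUB R2, 1 → R2=5-1=4
CMP R2, 0  (cmp 4,0)
JNZ L1: taken
LOAD R1, [R0] → R1=M[108]=-3
SUB R6, R1 → R6=(-21)-(-3)=-18
ADD R0, 4 → R0=108+4=112
SUB R2, 1 → R2=4-1=3
CMP R2, 0  (cmp 3,0)
JNZ L1: taken
LOAD R1, [R0] → R1=M[112]=0
SUB R6, R1 → R6=(-18)-0=-18
ADD R0, 4 → R0=112+4=116
SUB R2, 1 → R2=3-1=2
CMP R2, 0  (cmp 2,0)
JNZ L1: taken
LOAD R1, [R0] → R1=M[116]=23
SUB R6, R1 → R6=(-18)-23=-41
ADD R0, 4 → R0=116+4=120
SUB R2, 1 → R2=2-1=1
CMP R2, 0  (cmp 1,0)
JNZ L1: taken
LOAD R1, [R0] → R1=M[120]=0
SUB R6, R1 → R6=(-41)-0=-41
ADD R0, 4 → R0=120+4=124
SUB R2, 1 → R2=1-1=0
CMP R2, 0  (cmp 0,0)
JNZ L1: not taken
XOR R6, 1 → R6=(-41)^1=-42
STORE R6, [104] → M[104]=-42
halt.

124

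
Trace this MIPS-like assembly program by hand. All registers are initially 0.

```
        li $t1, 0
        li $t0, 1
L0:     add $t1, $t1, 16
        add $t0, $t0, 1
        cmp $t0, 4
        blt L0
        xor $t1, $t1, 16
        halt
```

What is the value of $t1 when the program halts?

li $t1, 0 → $t1=0
li $t0, 1 → $t0=1
add $t1, $t1, 16 → $t1=0+16=16
add $t0, $t0, 1 → $t0=1+1=2
cmp $t0, 4  (cmp 2,4)
blt L0: taken
add $t1, $t1, 16 → $t1=16+16=32
add $t0, $t0, 1 → $t0=2+1=3
cmp $t0, 4  (cmp 3,4)
blt L0: taken
add $t1, $t1, 16 → $t1=32+16=48
add $t0, $t0, 1 → $t0=3+1=4
cmp $t0, 4  (cmp 4,4)
blt L0: not taken
xor $t1, $t1, 16 → $t1=48^16=32
halt.

32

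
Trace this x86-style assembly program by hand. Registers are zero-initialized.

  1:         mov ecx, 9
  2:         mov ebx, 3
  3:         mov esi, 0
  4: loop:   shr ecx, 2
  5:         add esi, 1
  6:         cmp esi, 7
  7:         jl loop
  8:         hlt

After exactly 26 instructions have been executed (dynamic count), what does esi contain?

after mov ecx, 9: ecx=9
after mov ebx, 3: ebx=3
after mov esi, 0: esi=0
after shr ecx, 2: ecx=9>>2=2
after add esi, 1: esi=0+1=1
cmp esi, 7  (cmp 1,7)
jl loop: taken
after shr ecx, 2: ecx=2>>2=0
after add esi, 1: esi=1+1=2
cmp esi, 7  (cmp 2,7)
jl loop: taken
after shr ecx, 2: ecx=0>>2=0
after add esi, 1: esi=2+1=3
cmp esi, 7  (cmp 3,7)
jl loop: taken
after shr ecx, 2: ecx=0>>2=0
after add esi, 1: esi=3+1=4
cmp esi, 7  (cmp 4,7)
jl loop: taken
after shr ecx, 2: ecx=0>>2=0
after add esi, 1: esi=4+1=5
cmp esi, 7  (cmp 5,7)
jl loop: taken
after shr ecx, 2: ecx=0>>2=0
after add esi, 1: esi=5+1=6
cmp esi, 7  (cmp 6,7)
After step 26: esi = 6.

6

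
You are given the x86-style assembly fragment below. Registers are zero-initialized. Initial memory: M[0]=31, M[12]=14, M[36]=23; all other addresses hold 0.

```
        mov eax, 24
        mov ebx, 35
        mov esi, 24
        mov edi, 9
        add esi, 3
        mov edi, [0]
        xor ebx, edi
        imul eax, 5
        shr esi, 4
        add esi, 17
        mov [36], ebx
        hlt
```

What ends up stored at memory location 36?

mov eax, 24 → eax=24
mov ebx, 35 → ebx=35
mov esi, 24 → esi=24
mov edi, 9 → edi=9
add esi, 3 → esi=24+3=27
mov edi, [0] → edi=M[0]=31
xor ebx, edi → ebx=35^31=60
imul eax, 5 → eax=24*5=120
shr esi, 4 → esi=27>>4=1
add esi, 17 → esi=1+17=18
mov [36], ebx → M[36]=60
halt.

60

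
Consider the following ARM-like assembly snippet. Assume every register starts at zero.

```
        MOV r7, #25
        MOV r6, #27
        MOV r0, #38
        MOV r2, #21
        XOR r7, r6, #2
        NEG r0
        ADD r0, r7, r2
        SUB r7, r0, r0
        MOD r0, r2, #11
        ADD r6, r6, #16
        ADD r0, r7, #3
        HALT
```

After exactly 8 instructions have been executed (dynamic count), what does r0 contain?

after MOV r7, #25: r7=25
after MOV r6, #27: r6=27
after MOV r0, #38: r0=38
after MOV r2, #21: r2=21
after XOR r7, r6, #2: r7=27^2=25
after NEG r0: r0=-(38)=-38
after ADD r0, r7, r2: r0=25+21=46
after SUB r7, r0, r0: r7=46-46=0
After step 8: r0 = 46.

46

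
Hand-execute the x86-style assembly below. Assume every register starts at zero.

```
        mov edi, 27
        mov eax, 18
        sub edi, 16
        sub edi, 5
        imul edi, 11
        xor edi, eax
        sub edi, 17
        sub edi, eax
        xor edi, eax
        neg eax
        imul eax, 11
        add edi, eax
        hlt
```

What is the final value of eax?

-198

edi=27
eax=18
edi=27-16=11
edi=11-5=6
edi=6*11=66
edi=66^18=80
edi=80-17=63
edi=63-18=45
edi=45^18=63
eax=-(18)=-18
eax=(-18)*11=-198
edi=63+(-198)=-135
halt.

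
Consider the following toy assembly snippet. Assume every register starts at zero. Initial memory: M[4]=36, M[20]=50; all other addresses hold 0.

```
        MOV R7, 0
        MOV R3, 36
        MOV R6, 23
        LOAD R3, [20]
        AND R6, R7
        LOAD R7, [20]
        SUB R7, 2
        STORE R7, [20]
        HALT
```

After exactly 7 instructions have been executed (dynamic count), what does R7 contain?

48

MOV R7, 0 → R7=0
MOV R3, 36 → R3=36
MOV R6, 23 → R6=23
LOAD R3, [20] → R3=M[20]=50
AND R6, R7 → R6=23&0=0
LOAD R7, [20] → R7=M[20]=50
SUB R7, 2 → R7=50-2=48
After step 7: R7 = 48.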